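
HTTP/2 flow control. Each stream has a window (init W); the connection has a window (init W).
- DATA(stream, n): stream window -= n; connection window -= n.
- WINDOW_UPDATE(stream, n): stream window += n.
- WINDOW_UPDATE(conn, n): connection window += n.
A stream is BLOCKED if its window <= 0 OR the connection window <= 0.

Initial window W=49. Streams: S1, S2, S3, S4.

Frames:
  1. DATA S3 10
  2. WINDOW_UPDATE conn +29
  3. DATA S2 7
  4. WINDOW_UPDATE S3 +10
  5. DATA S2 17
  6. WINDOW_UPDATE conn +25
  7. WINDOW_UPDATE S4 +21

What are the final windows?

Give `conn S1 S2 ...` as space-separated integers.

Answer: 69 49 25 49 70

Derivation:
Op 1: conn=39 S1=49 S2=49 S3=39 S4=49 blocked=[]
Op 2: conn=68 S1=49 S2=49 S3=39 S4=49 blocked=[]
Op 3: conn=61 S1=49 S2=42 S3=39 S4=49 blocked=[]
Op 4: conn=61 S1=49 S2=42 S3=49 S4=49 blocked=[]
Op 5: conn=44 S1=49 S2=25 S3=49 S4=49 blocked=[]
Op 6: conn=69 S1=49 S2=25 S3=49 S4=49 blocked=[]
Op 7: conn=69 S1=49 S2=25 S3=49 S4=70 blocked=[]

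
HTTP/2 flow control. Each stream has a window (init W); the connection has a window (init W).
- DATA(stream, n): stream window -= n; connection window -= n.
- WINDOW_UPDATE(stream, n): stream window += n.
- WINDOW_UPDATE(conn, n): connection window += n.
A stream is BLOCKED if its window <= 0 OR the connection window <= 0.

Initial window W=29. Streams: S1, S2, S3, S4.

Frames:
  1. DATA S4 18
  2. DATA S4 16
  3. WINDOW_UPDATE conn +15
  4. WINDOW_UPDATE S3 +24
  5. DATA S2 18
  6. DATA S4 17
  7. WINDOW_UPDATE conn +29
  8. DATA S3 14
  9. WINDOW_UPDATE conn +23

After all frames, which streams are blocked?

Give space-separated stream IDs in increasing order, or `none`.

Op 1: conn=11 S1=29 S2=29 S3=29 S4=11 blocked=[]
Op 2: conn=-5 S1=29 S2=29 S3=29 S4=-5 blocked=[1, 2, 3, 4]
Op 3: conn=10 S1=29 S2=29 S3=29 S4=-5 blocked=[4]
Op 4: conn=10 S1=29 S2=29 S3=53 S4=-5 blocked=[4]
Op 5: conn=-8 S1=29 S2=11 S3=53 S4=-5 blocked=[1, 2, 3, 4]
Op 6: conn=-25 S1=29 S2=11 S3=53 S4=-22 blocked=[1, 2, 3, 4]
Op 7: conn=4 S1=29 S2=11 S3=53 S4=-22 blocked=[4]
Op 8: conn=-10 S1=29 S2=11 S3=39 S4=-22 blocked=[1, 2, 3, 4]
Op 9: conn=13 S1=29 S2=11 S3=39 S4=-22 blocked=[4]

Answer: S4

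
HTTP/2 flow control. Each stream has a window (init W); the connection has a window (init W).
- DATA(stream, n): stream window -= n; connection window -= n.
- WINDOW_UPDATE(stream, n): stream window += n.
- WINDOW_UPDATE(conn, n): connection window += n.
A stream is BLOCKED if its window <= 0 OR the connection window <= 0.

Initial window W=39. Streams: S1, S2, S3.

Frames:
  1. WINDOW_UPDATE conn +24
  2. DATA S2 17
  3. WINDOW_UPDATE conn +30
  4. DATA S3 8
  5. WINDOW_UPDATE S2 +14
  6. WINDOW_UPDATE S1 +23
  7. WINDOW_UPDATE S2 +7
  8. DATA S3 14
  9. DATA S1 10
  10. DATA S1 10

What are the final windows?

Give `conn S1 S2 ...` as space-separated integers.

Op 1: conn=63 S1=39 S2=39 S3=39 blocked=[]
Op 2: conn=46 S1=39 S2=22 S3=39 blocked=[]
Op 3: conn=76 S1=39 S2=22 S3=39 blocked=[]
Op 4: conn=68 S1=39 S2=22 S3=31 blocked=[]
Op 5: conn=68 S1=39 S2=36 S3=31 blocked=[]
Op 6: conn=68 S1=62 S2=36 S3=31 blocked=[]
Op 7: conn=68 S1=62 S2=43 S3=31 blocked=[]
Op 8: conn=54 S1=62 S2=43 S3=17 blocked=[]
Op 9: conn=44 S1=52 S2=43 S3=17 blocked=[]
Op 10: conn=34 S1=42 S2=43 S3=17 blocked=[]

Answer: 34 42 43 17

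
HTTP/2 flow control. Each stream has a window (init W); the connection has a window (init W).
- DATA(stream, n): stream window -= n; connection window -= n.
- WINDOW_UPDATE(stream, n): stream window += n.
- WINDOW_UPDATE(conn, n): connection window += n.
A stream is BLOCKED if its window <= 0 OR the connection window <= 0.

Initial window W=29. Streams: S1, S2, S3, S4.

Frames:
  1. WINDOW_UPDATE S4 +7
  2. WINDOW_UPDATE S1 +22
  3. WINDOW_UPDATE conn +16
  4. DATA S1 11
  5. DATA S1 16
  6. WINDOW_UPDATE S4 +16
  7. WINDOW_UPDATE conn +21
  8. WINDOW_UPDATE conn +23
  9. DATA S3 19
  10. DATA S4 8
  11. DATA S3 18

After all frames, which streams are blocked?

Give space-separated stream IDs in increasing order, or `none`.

Answer: S3

Derivation:
Op 1: conn=29 S1=29 S2=29 S3=29 S4=36 blocked=[]
Op 2: conn=29 S1=51 S2=29 S3=29 S4=36 blocked=[]
Op 3: conn=45 S1=51 S2=29 S3=29 S4=36 blocked=[]
Op 4: conn=34 S1=40 S2=29 S3=29 S4=36 blocked=[]
Op 5: conn=18 S1=24 S2=29 S3=29 S4=36 blocked=[]
Op 6: conn=18 S1=24 S2=29 S3=29 S4=52 blocked=[]
Op 7: conn=39 S1=24 S2=29 S3=29 S4=52 blocked=[]
Op 8: conn=62 S1=24 S2=29 S3=29 S4=52 blocked=[]
Op 9: conn=43 S1=24 S2=29 S3=10 S4=52 blocked=[]
Op 10: conn=35 S1=24 S2=29 S3=10 S4=44 blocked=[]
Op 11: conn=17 S1=24 S2=29 S3=-8 S4=44 blocked=[3]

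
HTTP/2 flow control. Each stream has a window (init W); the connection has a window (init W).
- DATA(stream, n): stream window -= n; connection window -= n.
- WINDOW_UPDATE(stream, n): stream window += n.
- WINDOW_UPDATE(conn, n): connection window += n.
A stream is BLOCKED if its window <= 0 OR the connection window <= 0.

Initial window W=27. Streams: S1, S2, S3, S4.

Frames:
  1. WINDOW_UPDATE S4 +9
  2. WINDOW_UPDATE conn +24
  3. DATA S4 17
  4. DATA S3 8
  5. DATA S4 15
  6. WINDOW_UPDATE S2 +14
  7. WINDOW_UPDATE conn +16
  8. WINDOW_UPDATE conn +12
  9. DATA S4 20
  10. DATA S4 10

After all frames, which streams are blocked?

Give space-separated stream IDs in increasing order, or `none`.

Answer: S4

Derivation:
Op 1: conn=27 S1=27 S2=27 S3=27 S4=36 blocked=[]
Op 2: conn=51 S1=27 S2=27 S3=27 S4=36 blocked=[]
Op 3: conn=34 S1=27 S2=27 S3=27 S4=19 blocked=[]
Op 4: conn=26 S1=27 S2=27 S3=19 S4=19 blocked=[]
Op 5: conn=11 S1=27 S2=27 S3=19 S4=4 blocked=[]
Op 6: conn=11 S1=27 S2=41 S3=19 S4=4 blocked=[]
Op 7: conn=27 S1=27 S2=41 S3=19 S4=4 blocked=[]
Op 8: conn=39 S1=27 S2=41 S3=19 S4=4 blocked=[]
Op 9: conn=19 S1=27 S2=41 S3=19 S4=-16 blocked=[4]
Op 10: conn=9 S1=27 S2=41 S3=19 S4=-26 blocked=[4]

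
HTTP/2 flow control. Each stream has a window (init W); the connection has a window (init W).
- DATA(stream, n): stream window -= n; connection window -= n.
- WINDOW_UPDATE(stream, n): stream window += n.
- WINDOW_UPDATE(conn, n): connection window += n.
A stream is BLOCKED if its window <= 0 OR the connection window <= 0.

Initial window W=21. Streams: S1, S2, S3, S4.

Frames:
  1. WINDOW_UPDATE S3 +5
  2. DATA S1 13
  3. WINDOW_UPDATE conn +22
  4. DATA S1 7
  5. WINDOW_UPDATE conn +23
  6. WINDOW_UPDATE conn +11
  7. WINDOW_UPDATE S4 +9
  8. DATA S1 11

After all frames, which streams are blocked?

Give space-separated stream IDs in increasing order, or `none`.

Op 1: conn=21 S1=21 S2=21 S3=26 S4=21 blocked=[]
Op 2: conn=8 S1=8 S2=21 S3=26 S4=21 blocked=[]
Op 3: conn=30 S1=8 S2=21 S3=26 S4=21 blocked=[]
Op 4: conn=23 S1=1 S2=21 S3=26 S4=21 blocked=[]
Op 5: conn=46 S1=1 S2=21 S3=26 S4=21 blocked=[]
Op 6: conn=57 S1=1 S2=21 S3=26 S4=21 blocked=[]
Op 7: conn=57 S1=1 S2=21 S3=26 S4=30 blocked=[]
Op 8: conn=46 S1=-10 S2=21 S3=26 S4=30 blocked=[1]

Answer: S1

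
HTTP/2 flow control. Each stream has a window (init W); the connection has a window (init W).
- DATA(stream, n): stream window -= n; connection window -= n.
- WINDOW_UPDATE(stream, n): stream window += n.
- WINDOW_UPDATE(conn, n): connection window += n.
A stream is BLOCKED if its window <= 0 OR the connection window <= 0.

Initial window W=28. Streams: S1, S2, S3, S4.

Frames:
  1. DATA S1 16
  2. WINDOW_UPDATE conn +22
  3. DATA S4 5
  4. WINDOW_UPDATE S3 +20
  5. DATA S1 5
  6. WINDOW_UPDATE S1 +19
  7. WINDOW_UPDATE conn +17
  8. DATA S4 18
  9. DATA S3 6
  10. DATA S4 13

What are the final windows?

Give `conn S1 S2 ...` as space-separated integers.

Answer: 4 26 28 42 -8

Derivation:
Op 1: conn=12 S1=12 S2=28 S3=28 S4=28 blocked=[]
Op 2: conn=34 S1=12 S2=28 S3=28 S4=28 blocked=[]
Op 3: conn=29 S1=12 S2=28 S3=28 S4=23 blocked=[]
Op 4: conn=29 S1=12 S2=28 S3=48 S4=23 blocked=[]
Op 5: conn=24 S1=7 S2=28 S3=48 S4=23 blocked=[]
Op 6: conn=24 S1=26 S2=28 S3=48 S4=23 blocked=[]
Op 7: conn=41 S1=26 S2=28 S3=48 S4=23 blocked=[]
Op 8: conn=23 S1=26 S2=28 S3=48 S4=5 blocked=[]
Op 9: conn=17 S1=26 S2=28 S3=42 S4=5 blocked=[]
Op 10: conn=4 S1=26 S2=28 S3=42 S4=-8 blocked=[4]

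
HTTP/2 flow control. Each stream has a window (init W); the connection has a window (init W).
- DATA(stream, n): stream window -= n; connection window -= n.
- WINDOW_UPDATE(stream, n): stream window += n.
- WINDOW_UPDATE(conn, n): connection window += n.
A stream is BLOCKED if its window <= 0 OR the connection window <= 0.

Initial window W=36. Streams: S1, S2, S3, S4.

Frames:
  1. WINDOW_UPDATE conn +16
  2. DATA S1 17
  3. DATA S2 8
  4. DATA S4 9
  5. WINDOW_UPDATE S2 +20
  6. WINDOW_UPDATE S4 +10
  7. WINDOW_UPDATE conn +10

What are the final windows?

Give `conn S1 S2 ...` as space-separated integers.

Answer: 28 19 48 36 37

Derivation:
Op 1: conn=52 S1=36 S2=36 S3=36 S4=36 blocked=[]
Op 2: conn=35 S1=19 S2=36 S3=36 S4=36 blocked=[]
Op 3: conn=27 S1=19 S2=28 S3=36 S4=36 blocked=[]
Op 4: conn=18 S1=19 S2=28 S3=36 S4=27 blocked=[]
Op 5: conn=18 S1=19 S2=48 S3=36 S4=27 blocked=[]
Op 6: conn=18 S1=19 S2=48 S3=36 S4=37 blocked=[]
Op 7: conn=28 S1=19 S2=48 S3=36 S4=37 blocked=[]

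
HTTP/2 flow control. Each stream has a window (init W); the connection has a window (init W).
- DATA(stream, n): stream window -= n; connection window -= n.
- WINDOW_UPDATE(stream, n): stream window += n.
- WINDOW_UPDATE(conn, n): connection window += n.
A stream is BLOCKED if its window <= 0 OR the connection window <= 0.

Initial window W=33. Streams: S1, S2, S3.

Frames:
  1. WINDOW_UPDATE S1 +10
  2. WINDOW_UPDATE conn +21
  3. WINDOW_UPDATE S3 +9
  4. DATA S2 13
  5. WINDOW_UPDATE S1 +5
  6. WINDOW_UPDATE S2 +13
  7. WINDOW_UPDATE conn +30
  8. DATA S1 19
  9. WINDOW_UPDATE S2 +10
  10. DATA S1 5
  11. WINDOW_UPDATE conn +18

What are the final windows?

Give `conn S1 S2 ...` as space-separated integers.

Answer: 65 24 43 42

Derivation:
Op 1: conn=33 S1=43 S2=33 S3=33 blocked=[]
Op 2: conn=54 S1=43 S2=33 S3=33 blocked=[]
Op 3: conn=54 S1=43 S2=33 S3=42 blocked=[]
Op 4: conn=41 S1=43 S2=20 S3=42 blocked=[]
Op 5: conn=41 S1=48 S2=20 S3=42 blocked=[]
Op 6: conn=41 S1=48 S2=33 S3=42 blocked=[]
Op 7: conn=71 S1=48 S2=33 S3=42 blocked=[]
Op 8: conn=52 S1=29 S2=33 S3=42 blocked=[]
Op 9: conn=52 S1=29 S2=43 S3=42 blocked=[]
Op 10: conn=47 S1=24 S2=43 S3=42 blocked=[]
Op 11: conn=65 S1=24 S2=43 S3=42 blocked=[]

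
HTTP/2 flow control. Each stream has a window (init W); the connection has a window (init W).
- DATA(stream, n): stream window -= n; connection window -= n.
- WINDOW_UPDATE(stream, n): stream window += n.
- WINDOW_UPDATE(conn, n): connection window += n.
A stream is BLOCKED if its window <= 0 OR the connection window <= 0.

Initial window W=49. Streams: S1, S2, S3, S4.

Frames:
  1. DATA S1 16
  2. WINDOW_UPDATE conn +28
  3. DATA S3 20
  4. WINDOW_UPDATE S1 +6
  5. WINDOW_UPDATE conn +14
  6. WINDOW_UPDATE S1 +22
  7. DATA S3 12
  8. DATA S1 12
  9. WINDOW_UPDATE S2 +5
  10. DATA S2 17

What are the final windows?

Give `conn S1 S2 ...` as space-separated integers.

Op 1: conn=33 S1=33 S2=49 S3=49 S4=49 blocked=[]
Op 2: conn=61 S1=33 S2=49 S3=49 S4=49 blocked=[]
Op 3: conn=41 S1=33 S2=49 S3=29 S4=49 blocked=[]
Op 4: conn=41 S1=39 S2=49 S3=29 S4=49 blocked=[]
Op 5: conn=55 S1=39 S2=49 S3=29 S4=49 blocked=[]
Op 6: conn=55 S1=61 S2=49 S3=29 S4=49 blocked=[]
Op 7: conn=43 S1=61 S2=49 S3=17 S4=49 blocked=[]
Op 8: conn=31 S1=49 S2=49 S3=17 S4=49 blocked=[]
Op 9: conn=31 S1=49 S2=54 S3=17 S4=49 blocked=[]
Op 10: conn=14 S1=49 S2=37 S3=17 S4=49 blocked=[]

Answer: 14 49 37 17 49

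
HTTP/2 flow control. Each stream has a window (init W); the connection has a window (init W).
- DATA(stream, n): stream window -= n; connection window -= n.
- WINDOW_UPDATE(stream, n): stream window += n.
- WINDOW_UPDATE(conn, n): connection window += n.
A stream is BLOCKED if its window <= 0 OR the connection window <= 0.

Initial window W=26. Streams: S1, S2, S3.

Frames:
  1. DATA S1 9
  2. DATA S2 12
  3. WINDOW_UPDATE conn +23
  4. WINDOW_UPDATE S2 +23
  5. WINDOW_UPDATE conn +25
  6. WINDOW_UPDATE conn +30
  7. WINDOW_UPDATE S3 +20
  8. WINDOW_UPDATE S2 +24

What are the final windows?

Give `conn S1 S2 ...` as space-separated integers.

Op 1: conn=17 S1=17 S2=26 S3=26 blocked=[]
Op 2: conn=5 S1=17 S2=14 S3=26 blocked=[]
Op 3: conn=28 S1=17 S2=14 S3=26 blocked=[]
Op 4: conn=28 S1=17 S2=37 S3=26 blocked=[]
Op 5: conn=53 S1=17 S2=37 S3=26 blocked=[]
Op 6: conn=83 S1=17 S2=37 S3=26 blocked=[]
Op 7: conn=83 S1=17 S2=37 S3=46 blocked=[]
Op 8: conn=83 S1=17 S2=61 S3=46 blocked=[]

Answer: 83 17 61 46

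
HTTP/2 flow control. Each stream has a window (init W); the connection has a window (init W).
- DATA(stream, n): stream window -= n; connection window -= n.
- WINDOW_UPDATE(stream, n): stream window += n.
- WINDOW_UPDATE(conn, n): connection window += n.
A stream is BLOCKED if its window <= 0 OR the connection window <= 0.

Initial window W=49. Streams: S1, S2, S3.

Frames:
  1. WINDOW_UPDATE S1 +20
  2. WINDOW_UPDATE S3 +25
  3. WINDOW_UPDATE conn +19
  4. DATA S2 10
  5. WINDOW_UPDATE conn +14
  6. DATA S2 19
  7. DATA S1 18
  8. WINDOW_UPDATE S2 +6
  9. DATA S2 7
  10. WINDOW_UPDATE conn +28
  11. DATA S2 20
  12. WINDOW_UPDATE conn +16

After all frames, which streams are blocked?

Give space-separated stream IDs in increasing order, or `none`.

Answer: S2

Derivation:
Op 1: conn=49 S1=69 S2=49 S3=49 blocked=[]
Op 2: conn=49 S1=69 S2=49 S3=74 blocked=[]
Op 3: conn=68 S1=69 S2=49 S3=74 blocked=[]
Op 4: conn=58 S1=69 S2=39 S3=74 blocked=[]
Op 5: conn=72 S1=69 S2=39 S3=74 blocked=[]
Op 6: conn=53 S1=69 S2=20 S3=74 blocked=[]
Op 7: conn=35 S1=51 S2=20 S3=74 blocked=[]
Op 8: conn=35 S1=51 S2=26 S3=74 blocked=[]
Op 9: conn=28 S1=51 S2=19 S3=74 blocked=[]
Op 10: conn=56 S1=51 S2=19 S3=74 blocked=[]
Op 11: conn=36 S1=51 S2=-1 S3=74 blocked=[2]
Op 12: conn=52 S1=51 S2=-1 S3=74 blocked=[2]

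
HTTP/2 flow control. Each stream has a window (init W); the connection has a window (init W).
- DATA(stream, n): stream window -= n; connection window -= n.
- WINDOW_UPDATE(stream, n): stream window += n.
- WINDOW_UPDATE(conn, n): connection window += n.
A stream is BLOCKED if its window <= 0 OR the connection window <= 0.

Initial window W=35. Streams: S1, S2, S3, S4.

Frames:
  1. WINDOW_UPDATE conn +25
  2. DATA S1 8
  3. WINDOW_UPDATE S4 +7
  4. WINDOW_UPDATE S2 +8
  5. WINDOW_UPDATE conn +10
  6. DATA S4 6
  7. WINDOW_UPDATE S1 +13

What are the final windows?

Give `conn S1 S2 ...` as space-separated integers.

Answer: 56 40 43 35 36

Derivation:
Op 1: conn=60 S1=35 S2=35 S3=35 S4=35 blocked=[]
Op 2: conn=52 S1=27 S2=35 S3=35 S4=35 blocked=[]
Op 3: conn=52 S1=27 S2=35 S3=35 S4=42 blocked=[]
Op 4: conn=52 S1=27 S2=43 S3=35 S4=42 blocked=[]
Op 5: conn=62 S1=27 S2=43 S3=35 S4=42 blocked=[]
Op 6: conn=56 S1=27 S2=43 S3=35 S4=36 blocked=[]
Op 7: conn=56 S1=40 S2=43 S3=35 S4=36 blocked=[]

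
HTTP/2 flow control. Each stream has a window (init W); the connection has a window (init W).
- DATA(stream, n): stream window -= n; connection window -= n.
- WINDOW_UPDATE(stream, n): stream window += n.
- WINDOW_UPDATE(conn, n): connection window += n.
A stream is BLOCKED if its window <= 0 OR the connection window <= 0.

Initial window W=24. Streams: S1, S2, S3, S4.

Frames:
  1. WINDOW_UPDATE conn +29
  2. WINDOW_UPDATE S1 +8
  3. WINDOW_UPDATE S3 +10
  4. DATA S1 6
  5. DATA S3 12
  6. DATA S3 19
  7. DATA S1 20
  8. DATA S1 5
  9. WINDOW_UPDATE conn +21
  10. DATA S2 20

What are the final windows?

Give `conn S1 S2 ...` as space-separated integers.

Answer: -8 1 4 3 24

Derivation:
Op 1: conn=53 S1=24 S2=24 S3=24 S4=24 blocked=[]
Op 2: conn=53 S1=32 S2=24 S3=24 S4=24 blocked=[]
Op 3: conn=53 S1=32 S2=24 S3=34 S4=24 blocked=[]
Op 4: conn=47 S1=26 S2=24 S3=34 S4=24 blocked=[]
Op 5: conn=35 S1=26 S2=24 S3=22 S4=24 blocked=[]
Op 6: conn=16 S1=26 S2=24 S3=3 S4=24 blocked=[]
Op 7: conn=-4 S1=6 S2=24 S3=3 S4=24 blocked=[1, 2, 3, 4]
Op 8: conn=-9 S1=1 S2=24 S3=3 S4=24 blocked=[1, 2, 3, 4]
Op 9: conn=12 S1=1 S2=24 S3=3 S4=24 blocked=[]
Op 10: conn=-8 S1=1 S2=4 S3=3 S4=24 blocked=[1, 2, 3, 4]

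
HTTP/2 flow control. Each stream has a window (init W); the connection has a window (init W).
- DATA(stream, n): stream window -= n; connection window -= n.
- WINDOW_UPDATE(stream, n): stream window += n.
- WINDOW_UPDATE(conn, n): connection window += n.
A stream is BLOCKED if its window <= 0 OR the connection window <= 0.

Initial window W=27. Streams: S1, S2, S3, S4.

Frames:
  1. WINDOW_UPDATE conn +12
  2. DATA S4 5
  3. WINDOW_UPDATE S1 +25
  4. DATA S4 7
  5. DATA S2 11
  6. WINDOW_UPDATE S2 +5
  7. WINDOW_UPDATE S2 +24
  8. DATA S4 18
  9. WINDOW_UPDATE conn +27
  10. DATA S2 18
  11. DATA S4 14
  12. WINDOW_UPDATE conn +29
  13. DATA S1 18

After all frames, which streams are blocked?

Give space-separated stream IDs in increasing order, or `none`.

Op 1: conn=39 S1=27 S2=27 S3=27 S4=27 blocked=[]
Op 2: conn=34 S1=27 S2=27 S3=27 S4=22 blocked=[]
Op 3: conn=34 S1=52 S2=27 S3=27 S4=22 blocked=[]
Op 4: conn=27 S1=52 S2=27 S3=27 S4=15 blocked=[]
Op 5: conn=16 S1=52 S2=16 S3=27 S4=15 blocked=[]
Op 6: conn=16 S1=52 S2=21 S3=27 S4=15 blocked=[]
Op 7: conn=16 S1=52 S2=45 S3=27 S4=15 blocked=[]
Op 8: conn=-2 S1=52 S2=45 S3=27 S4=-3 blocked=[1, 2, 3, 4]
Op 9: conn=25 S1=52 S2=45 S3=27 S4=-3 blocked=[4]
Op 10: conn=7 S1=52 S2=27 S3=27 S4=-3 blocked=[4]
Op 11: conn=-7 S1=52 S2=27 S3=27 S4=-17 blocked=[1, 2, 3, 4]
Op 12: conn=22 S1=52 S2=27 S3=27 S4=-17 blocked=[4]
Op 13: conn=4 S1=34 S2=27 S3=27 S4=-17 blocked=[4]

Answer: S4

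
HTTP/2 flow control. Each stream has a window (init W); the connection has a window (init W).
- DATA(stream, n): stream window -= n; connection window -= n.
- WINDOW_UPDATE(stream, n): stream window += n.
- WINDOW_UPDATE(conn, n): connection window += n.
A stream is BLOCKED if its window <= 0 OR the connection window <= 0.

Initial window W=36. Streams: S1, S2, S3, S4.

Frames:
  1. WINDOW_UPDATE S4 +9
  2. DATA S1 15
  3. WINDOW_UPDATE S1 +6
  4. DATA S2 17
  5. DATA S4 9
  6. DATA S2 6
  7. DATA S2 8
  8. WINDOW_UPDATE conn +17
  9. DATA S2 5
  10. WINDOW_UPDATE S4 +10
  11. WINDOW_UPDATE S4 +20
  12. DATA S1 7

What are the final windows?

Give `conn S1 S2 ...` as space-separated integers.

Answer: -14 20 0 36 66

Derivation:
Op 1: conn=36 S1=36 S2=36 S3=36 S4=45 blocked=[]
Op 2: conn=21 S1=21 S2=36 S3=36 S4=45 blocked=[]
Op 3: conn=21 S1=27 S2=36 S3=36 S4=45 blocked=[]
Op 4: conn=4 S1=27 S2=19 S3=36 S4=45 blocked=[]
Op 5: conn=-5 S1=27 S2=19 S3=36 S4=36 blocked=[1, 2, 3, 4]
Op 6: conn=-11 S1=27 S2=13 S3=36 S4=36 blocked=[1, 2, 3, 4]
Op 7: conn=-19 S1=27 S2=5 S3=36 S4=36 blocked=[1, 2, 3, 4]
Op 8: conn=-2 S1=27 S2=5 S3=36 S4=36 blocked=[1, 2, 3, 4]
Op 9: conn=-7 S1=27 S2=0 S3=36 S4=36 blocked=[1, 2, 3, 4]
Op 10: conn=-7 S1=27 S2=0 S3=36 S4=46 blocked=[1, 2, 3, 4]
Op 11: conn=-7 S1=27 S2=0 S3=36 S4=66 blocked=[1, 2, 3, 4]
Op 12: conn=-14 S1=20 S2=0 S3=36 S4=66 blocked=[1, 2, 3, 4]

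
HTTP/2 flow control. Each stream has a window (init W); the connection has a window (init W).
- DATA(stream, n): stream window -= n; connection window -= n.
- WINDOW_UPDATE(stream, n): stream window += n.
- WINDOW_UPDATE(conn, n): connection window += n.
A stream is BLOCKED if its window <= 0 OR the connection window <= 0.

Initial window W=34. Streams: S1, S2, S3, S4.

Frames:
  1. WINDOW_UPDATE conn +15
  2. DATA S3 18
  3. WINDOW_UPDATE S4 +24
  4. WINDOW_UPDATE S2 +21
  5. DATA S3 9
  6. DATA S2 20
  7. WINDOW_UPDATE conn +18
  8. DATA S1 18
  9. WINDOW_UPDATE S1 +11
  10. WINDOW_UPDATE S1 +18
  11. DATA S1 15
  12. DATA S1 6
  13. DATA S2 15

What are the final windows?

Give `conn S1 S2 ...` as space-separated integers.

Answer: -34 24 20 7 58

Derivation:
Op 1: conn=49 S1=34 S2=34 S3=34 S4=34 blocked=[]
Op 2: conn=31 S1=34 S2=34 S3=16 S4=34 blocked=[]
Op 3: conn=31 S1=34 S2=34 S3=16 S4=58 blocked=[]
Op 4: conn=31 S1=34 S2=55 S3=16 S4=58 blocked=[]
Op 5: conn=22 S1=34 S2=55 S3=7 S4=58 blocked=[]
Op 6: conn=2 S1=34 S2=35 S3=7 S4=58 blocked=[]
Op 7: conn=20 S1=34 S2=35 S3=7 S4=58 blocked=[]
Op 8: conn=2 S1=16 S2=35 S3=7 S4=58 blocked=[]
Op 9: conn=2 S1=27 S2=35 S3=7 S4=58 blocked=[]
Op 10: conn=2 S1=45 S2=35 S3=7 S4=58 blocked=[]
Op 11: conn=-13 S1=30 S2=35 S3=7 S4=58 blocked=[1, 2, 3, 4]
Op 12: conn=-19 S1=24 S2=35 S3=7 S4=58 blocked=[1, 2, 3, 4]
Op 13: conn=-34 S1=24 S2=20 S3=7 S4=58 blocked=[1, 2, 3, 4]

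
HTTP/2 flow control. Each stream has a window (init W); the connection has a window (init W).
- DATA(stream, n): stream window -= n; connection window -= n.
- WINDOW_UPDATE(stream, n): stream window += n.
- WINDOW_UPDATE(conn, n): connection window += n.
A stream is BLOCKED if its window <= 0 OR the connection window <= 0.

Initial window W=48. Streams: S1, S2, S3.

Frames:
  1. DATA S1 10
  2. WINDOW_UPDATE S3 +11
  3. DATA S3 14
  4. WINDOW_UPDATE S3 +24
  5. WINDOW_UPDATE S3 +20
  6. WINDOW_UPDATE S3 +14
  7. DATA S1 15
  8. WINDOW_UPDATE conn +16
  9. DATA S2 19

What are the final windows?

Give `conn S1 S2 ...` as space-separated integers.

Op 1: conn=38 S1=38 S2=48 S3=48 blocked=[]
Op 2: conn=38 S1=38 S2=48 S3=59 blocked=[]
Op 3: conn=24 S1=38 S2=48 S3=45 blocked=[]
Op 4: conn=24 S1=38 S2=48 S3=69 blocked=[]
Op 5: conn=24 S1=38 S2=48 S3=89 blocked=[]
Op 6: conn=24 S1=38 S2=48 S3=103 blocked=[]
Op 7: conn=9 S1=23 S2=48 S3=103 blocked=[]
Op 8: conn=25 S1=23 S2=48 S3=103 blocked=[]
Op 9: conn=6 S1=23 S2=29 S3=103 blocked=[]

Answer: 6 23 29 103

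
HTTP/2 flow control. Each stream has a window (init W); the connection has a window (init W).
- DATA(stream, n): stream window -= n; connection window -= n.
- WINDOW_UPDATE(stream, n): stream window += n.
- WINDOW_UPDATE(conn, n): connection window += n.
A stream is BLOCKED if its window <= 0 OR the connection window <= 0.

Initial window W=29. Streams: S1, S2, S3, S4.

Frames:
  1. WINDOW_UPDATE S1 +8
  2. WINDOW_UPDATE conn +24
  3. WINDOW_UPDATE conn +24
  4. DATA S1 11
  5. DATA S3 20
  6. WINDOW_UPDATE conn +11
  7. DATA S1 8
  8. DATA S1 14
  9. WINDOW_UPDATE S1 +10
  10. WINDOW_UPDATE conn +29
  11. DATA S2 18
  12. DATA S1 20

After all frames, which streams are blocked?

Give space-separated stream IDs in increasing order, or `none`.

Op 1: conn=29 S1=37 S2=29 S3=29 S4=29 blocked=[]
Op 2: conn=53 S1=37 S2=29 S3=29 S4=29 blocked=[]
Op 3: conn=77 S1=37 S2=29 S3=29 S4=29 blocked=[]
Op 4: conn=66 S1=26 S2=29 S3=29 S4=29 blocked=[]
Op 5: conn=46 S1=26 S2=29 S3=9 S4=29 blocked=[]
Op 6: conn=57 S1=26 S2=29 S3=9 S4=29 blocked=[]
Op 7: conn=49 S1=18 S2=29 S3=9 S4=29 blocked=[]
Op 8: conn=35 S1=4 S2=29 S3=9 S4=29 blocked=[]
Op 9: conn=35 S1=14 S2=29 S3=9 S4=29 blocked=[]
Op 10: conn=64 S1=14 S2=29 S3=9 S4=29 blocked=[]
Op 11: conn=46 S1=14 S2=11 S3=9 S4=29 blocked=[]
Op 12: conn=26 S1=-6 S2=11 S3=9 S4=29 blocked=[1]

Answer: S1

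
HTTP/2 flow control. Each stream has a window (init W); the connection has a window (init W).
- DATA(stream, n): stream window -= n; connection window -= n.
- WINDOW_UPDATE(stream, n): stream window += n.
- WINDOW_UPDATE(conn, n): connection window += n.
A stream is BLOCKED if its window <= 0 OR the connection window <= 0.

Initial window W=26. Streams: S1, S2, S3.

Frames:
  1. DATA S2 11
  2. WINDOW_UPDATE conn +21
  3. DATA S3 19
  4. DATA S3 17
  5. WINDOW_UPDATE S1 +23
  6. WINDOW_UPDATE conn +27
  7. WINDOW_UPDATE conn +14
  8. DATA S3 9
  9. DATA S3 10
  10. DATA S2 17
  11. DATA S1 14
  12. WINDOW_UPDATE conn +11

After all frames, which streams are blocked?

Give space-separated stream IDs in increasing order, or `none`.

Answer: S2 S3

Derivation:
Op 1: conn=15 S1=26 S2=15 S3=26 blocked=[]
Op 2: conn=36 S1=26 S2=15 S3=26 blocked=[]
Op 3: conn=17 S1=26 S2=15 S3=7 blocked=[]
Op 4: conn=0 S1=26 S2=15 S3=-10 blocked=[1, 2, 3]
Op 5: conn=0 S1=49 S2=15 S3=-10 blocked=[1, 2, 3]
Op 6: conn=27 S1=49 S2=15 S3=-10 blocked=[3]
Op 7: conn=41 S1=49 S2=15 S3=-10 blocked=[3]
Op 8: conn=32 S1=49 S2=15 S3=-19 blocked=[3]
Op 9: conn=22 S1=49 S2=15 S3=-29 blocked=[3]
Op 10: conn=5 S1=49 S2=-2 S3=-29 blocked=[2, 3]
Op 11: conn=-9 S1=35 S2=-2 S3=-29 blocked=[1, 2, 3]
Op 12: conn=2 S1=35 S2=-2 S3=-29 blocked=[2, 3]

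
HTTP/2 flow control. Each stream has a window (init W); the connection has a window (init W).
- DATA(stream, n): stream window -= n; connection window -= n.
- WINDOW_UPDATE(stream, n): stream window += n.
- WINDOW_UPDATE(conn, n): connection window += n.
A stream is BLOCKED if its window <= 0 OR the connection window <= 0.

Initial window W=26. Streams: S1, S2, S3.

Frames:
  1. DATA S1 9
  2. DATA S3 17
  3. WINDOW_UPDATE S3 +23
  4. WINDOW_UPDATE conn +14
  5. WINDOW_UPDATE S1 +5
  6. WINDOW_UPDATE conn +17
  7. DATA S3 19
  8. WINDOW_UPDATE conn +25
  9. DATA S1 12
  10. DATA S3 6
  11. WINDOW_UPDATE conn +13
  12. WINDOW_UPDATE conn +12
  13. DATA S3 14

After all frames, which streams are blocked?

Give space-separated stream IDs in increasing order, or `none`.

Answer: S3

Derivation:
Op 1: conn=17 S1=17 S2=26 S3=26 blocked=[]
Op 2: conn=0 S1=17 S2=26 S3=9 blocked=[1, 2, 3]
Op 3: conn=0 S1=17 S2=26 S3=32 blocked=[1, 2, 3]
Op 4: conn=14 S1=17 S2=26 S3=32 blocked=[]
Op 5: conn=14 S1=22 S2=26 S3=32 blocked=[]
Op 6: conn=31 S1=22 S2=26 S3=32 blocked=[]
Op 7: conn=12 S1=22 S2=26 S3=13 blocked=[]
Op 8: conn=37 S1=22 S2=26 S3=13 blocked=[]
Op 9: conn=25 S1=10 S2=26 S3=13 blocked=[]
Op 10: conn=19 S1=10 S2=26 S3=7 blocked=[]
Op 11: conn=32 S1=10 S2=26 S3=7 blocked=[]
Op 12: conn=44 S1=10 S2=26 S3=7 blocked=[]
Op 13: conn=30 S1=10 S2=26 S3=-7 blocked=[3]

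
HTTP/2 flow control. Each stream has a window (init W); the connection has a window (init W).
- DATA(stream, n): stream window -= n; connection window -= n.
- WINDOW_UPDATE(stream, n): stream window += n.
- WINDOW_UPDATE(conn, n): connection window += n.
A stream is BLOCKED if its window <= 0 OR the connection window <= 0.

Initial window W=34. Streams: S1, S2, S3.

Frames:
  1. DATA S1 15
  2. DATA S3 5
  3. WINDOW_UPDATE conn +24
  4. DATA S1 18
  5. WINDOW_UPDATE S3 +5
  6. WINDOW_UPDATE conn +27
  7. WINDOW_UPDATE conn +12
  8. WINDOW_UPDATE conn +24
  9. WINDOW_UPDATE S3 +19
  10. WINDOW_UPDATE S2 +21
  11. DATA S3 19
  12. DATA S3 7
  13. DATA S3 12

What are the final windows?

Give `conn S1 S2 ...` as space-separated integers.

Op 1: conn=19 S1=19 S2=34 S3=34 blocked=[]
Op 2: conn=14 S1=19 S2=34 S3=29 blocked=[]
Op 3: conn=38 S1=19 S2=34 S3=29 blocked=[]
Op 4: conn=20 S1=1 S2=34 S3=29 blocked=[]
Op 5: conn=20 S1=1 S2=34 S3=34 blocked=[]
Op 6: conn=47 S1=1 S2=34 S3=34 blocked=[]
Op 7: conn=59 S1=1 S2=34 S3=34 blocked=[]
Op 8: conn=83 S1=1 S2=34 S3=34 blocked=[]
Op 9: conn=83 S1=1 S2=34 S3=53 blocked=[]
Op 10: conn=83 S1=1 S2=55 S3=53 blocked=[]
Op 11: conn=64 S1=1 S2=55 S3=34 blocked=[]
Op 12: conn=57 S1=1 S2=55 S3=27 blocked=[]
Op 13: conn=45 S1=1 S2=55 S3=15 blocked=[]

Answer: 45 1 55 15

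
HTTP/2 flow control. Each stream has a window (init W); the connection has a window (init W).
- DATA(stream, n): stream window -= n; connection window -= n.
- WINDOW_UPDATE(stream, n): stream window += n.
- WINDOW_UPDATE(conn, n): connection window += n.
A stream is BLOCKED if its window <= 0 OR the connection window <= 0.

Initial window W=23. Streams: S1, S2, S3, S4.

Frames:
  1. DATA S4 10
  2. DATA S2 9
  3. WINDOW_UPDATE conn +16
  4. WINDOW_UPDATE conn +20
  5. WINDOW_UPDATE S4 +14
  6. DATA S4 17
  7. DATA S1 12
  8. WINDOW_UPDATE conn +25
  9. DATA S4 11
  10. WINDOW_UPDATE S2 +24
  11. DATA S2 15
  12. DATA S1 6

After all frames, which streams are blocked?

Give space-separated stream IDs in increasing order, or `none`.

Op 1: conn=13 S1=23 S2=23 S3=23 S4=13 blocked=[]
Op 2: conn=4 S1=23 S2=14 S3=23 S4=13 blocked=[]
Op 3: conn=20 S1=23 S2=14 S3=23 S4=13 blocked=[]
Op 4: conn=40 S1=23 S2=14 S3=23 S4=13 blocked=[]
Op 5: conn=40 S1=23 S2=14 S3=23 S4=27 blocked=[]
Op 6: conn=23 S1=23 S2=14 S3=23 S4=10 blocked=[]
Op 7: conn=11 S1=11 S2=14 S3=23 S4=10 blocked=[]
Op 8: conn=36 S1=11 S2=14 S3=23 S4=10 blocked=[]
Op 9: conn=25 S1=11 S2=14 S3=23 S4=-1 blocked=[4]
Op 10: conn=25 S1=11 S2=38 S3=23 S4=-1 blocked=[4]
Op 11: conn=10 S1=11 S2=23 S3=23 S4=-1 blocked=[4]
Op 12: conn=4 S1=5 S2=23 S3=23 S4=-1 blocked=[4]

Answer: S4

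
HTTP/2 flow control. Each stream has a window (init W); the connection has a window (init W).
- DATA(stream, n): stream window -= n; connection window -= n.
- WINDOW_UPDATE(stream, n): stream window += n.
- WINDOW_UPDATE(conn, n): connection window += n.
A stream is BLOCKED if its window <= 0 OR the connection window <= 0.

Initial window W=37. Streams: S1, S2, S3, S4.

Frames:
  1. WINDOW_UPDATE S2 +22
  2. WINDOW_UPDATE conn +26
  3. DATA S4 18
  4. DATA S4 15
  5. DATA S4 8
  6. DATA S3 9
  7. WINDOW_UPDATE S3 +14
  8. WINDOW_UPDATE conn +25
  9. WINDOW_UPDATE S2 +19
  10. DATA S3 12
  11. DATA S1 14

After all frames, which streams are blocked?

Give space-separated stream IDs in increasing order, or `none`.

Answer: S4

Derivation:
Op 1: conn=37 S1=37 S2=59 S3=37 S4=37 blocked=[]
Op 2: conn=63 S1=37 S2=59 S3=37 S4=37 blocked=[]
Op 3: conn=45 S1=37 S2=59 S3=37 S4=19 blocked=[]
Op 4: conn=30 S1=37 S2=59 S3=37 S4=4 blocked=[]
Op 5: conn=22 S1=37 S2=59 S3=37 S4=-4 blocked=[4]
Op 6: conn=13 S1=37 S2=59 S3=28 S4=-4 blocked=[4]
Op 7: conn=13 S1=37 S2=59 S3=42 S4=-4 blocked=[4]
Op 8: conn=38 S1=37 S2=59 S3=42 S4=-4 blocked=[4]
Op 9: conn=38 S1=37 S2=78 S3=42 S4=-4 blocked=[4]
Op 10: conn=26 S1=37 S2=78 S3=30 S4=-4 blocked=[4]
Op 11: conn=12 S1=23 S2=78 S3=30 S4=-4 blocked=[4]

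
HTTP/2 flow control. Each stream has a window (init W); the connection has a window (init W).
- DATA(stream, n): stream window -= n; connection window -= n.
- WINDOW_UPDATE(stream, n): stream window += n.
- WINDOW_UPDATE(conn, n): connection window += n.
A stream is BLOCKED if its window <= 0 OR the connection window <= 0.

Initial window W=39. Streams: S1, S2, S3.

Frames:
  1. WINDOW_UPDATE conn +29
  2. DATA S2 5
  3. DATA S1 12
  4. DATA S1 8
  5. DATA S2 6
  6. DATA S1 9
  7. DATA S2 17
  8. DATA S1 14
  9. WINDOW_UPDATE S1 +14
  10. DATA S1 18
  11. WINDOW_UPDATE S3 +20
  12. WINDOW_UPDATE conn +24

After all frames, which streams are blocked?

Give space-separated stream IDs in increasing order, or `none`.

Op 1: conn=68 S1=39 S2=39 S3=39 blocked=[]
Op 2: conn=63 S1=39 S2=34 S3=39 blocked=[]
Op 3: conn=51 S1=27 S2=34 S3=39 blocked=[]
Op 4: conn=43 S1=19 S2=34 S3=39 blocked=[]
Op 5: conn=37 S1=19 S2=28 S3=39 blocked=[]
Op 6: conn=28 S1=10 S2=28 S3=39 blocked=[]
Op 7: conn=11 S1=10 S2=11 S3=39 blocked=[]
Op 8: conn=-3 S1=-4 S2=11 S3=39 blocked=[1, 2, 3]
Op 9: conn=-3 S1=10 S2=11 S3=39 blocked=[1, 2, 3]
Op 10: conn=-21 S1=-8 S2=11 S3=39 blocked=[1, 2, 3]
Op 11: conn=-21 S1=-8 S2=11 S3=59 blocked=[1, 2, 3]
Op 12: conn=3 S1=-8 S2=11 S3=59 blocked=[1]

Answer: S1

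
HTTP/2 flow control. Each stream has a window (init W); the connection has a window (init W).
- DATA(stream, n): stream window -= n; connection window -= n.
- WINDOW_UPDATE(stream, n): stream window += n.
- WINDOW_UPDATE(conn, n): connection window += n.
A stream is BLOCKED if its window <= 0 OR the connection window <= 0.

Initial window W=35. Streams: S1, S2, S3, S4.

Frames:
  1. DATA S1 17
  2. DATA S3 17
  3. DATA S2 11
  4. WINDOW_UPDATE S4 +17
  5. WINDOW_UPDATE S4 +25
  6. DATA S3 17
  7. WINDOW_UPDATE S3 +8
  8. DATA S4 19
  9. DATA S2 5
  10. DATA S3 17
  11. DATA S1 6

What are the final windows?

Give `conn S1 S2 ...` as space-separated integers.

Answer: -74 12 19 -8 58

Derivation:
Op 1: conn=18 S1=18 S2=35 S3=35 S4=35 blocked=[]
Op 2: conn=1 S1=18 S2=35 S3=18 S4=35 blocked=[]
Op 3: conn=-10 S1=18 S2=24 S3=18 S4=35 blocked=[1, 2, 3, 4]
Op 4: conn=-10 S1=18 S2=24 S3=18 S4=52 blocked=[1, 2, 3, 4]
Op 5: conn=-10 S1=18 S2=24 S3=18 S4=77 blocked=[1, 2, 3, 4]
Op 6: conn=-27 S1=18 S2=24 S3=1 S4=77 blocked=[1, 2, 3, 4]
Op 7: conn=-27 S1=18 S2=24 S3=9 S4=77 blocked=[1, 2, 3, 4]
Op 8: conn=-46 S1=18 S2=24 S3=9 S4=58 blocked=[1, 2, 3, 4]
Op 9: conn=-51 S1=18 S2=19 S3=9 S4=58 blocked=[1, 2, 3, 4]
Op 10: conn=-68 S1=18 S2=19 S3=-8 S4=58 blocked=[1, 2, 3, 4]
Op 11: conn=-74 S1=12 S2=19 S3=-8 S4=58 blocked=[1, 2, 3, 4]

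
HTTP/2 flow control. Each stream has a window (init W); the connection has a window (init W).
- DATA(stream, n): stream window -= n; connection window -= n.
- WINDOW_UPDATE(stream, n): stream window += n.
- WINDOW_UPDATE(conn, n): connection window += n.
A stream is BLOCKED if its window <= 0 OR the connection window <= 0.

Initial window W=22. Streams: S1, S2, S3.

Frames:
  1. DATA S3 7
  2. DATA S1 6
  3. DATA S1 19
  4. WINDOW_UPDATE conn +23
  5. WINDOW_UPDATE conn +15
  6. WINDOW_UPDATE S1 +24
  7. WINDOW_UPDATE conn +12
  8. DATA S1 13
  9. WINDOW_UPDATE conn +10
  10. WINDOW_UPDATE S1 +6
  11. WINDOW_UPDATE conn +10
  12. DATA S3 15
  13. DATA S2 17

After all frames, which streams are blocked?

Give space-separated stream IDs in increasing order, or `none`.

Answer: S3

Derivation:
Op 1: conn=15 S1=22 S2=22 S3=15 blocked=[]
Op 2: conn=9 S1=16 S2=22 S3=15 blocked=[]
Op 3: conn=-10 S1=-3 S2=22 S3=15 blocked=[1, 2, 3]
Op 4: conn=13 S1=-3 S2=22 S3=15 blocked=[1]
Op 5: conn=28 S1=-3 S2=22 S3=15 blocked=[1]
Op 6: conn=28 S1=21 S2=22 S3=15 blocked=[]
Op 7: conn=40 S1=21 S2=22 S3=15 blocked=[]
Op 8: conn=27 S1=8 S2=22 S3=15 blocked=[]
Op 9: conn=37 S1=8 S2=22 S3=15 blocked=[]
Op 10: conn=37 S1=14 S2=22 S3=15 blocked=[]
Op 11: conn=47 S1=14 S2=22 S3=15 blocked=[]
Op 12: conn=32 S1=14 S2=22 S3=0 blocked=[3]
Op 13: conn=15 S1=14 S2=5 S3=0 blocked=[3]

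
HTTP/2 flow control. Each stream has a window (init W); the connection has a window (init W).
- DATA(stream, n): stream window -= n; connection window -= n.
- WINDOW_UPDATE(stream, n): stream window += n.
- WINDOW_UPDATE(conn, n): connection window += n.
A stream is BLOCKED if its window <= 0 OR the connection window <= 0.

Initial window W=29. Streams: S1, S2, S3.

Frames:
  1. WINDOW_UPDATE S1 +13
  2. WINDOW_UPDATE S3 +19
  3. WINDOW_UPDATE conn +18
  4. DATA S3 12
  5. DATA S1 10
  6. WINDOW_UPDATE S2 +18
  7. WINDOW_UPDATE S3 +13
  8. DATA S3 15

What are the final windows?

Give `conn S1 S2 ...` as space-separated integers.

Op 1: conn=29 S1=42 S2=29 S3=29 blocked=[]
Op 2: conn=29 S1=42 S2=29 S3=48 blocked=[]
Op 3: conn=47 S1=42 S2=29 S3=48 blocked=[]
Op 4: conn=35 S1=42 S2=29 S3=36 blocked=[]
Op 5: conn=25 S1=32 S2=29 S3=36 blocked=[]
Op 6: conn=25 S1=32 S2=47 S3=36 blocked=[]
Op 7: conn=25 S1=32 S2=47 S3=49 blocked=[]
Op 8: conn=10 S1=32 S2=47 S3=34 blocked=[]

Answer: 10 32 47 34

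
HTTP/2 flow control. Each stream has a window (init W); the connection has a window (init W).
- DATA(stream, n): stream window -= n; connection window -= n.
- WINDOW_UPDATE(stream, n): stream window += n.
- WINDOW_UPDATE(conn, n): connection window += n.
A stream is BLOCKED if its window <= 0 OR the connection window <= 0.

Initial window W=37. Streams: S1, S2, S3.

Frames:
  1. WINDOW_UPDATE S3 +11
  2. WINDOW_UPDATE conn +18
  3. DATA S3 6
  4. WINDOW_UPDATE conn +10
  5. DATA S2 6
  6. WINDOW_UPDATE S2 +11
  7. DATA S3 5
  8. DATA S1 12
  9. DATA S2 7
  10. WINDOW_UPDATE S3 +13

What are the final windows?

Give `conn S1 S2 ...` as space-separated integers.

Answer: 29 25 35 50

Derivation:
Op 1: conn=37 S1=37 S2=37 S3=48 blocked=[]
Op 2: conn=55 S1=37 S2=37 S3=48 blocked=[]
Op 3: conn=49 S1=37 S2=37 S3=42 blocked=[]
Op 4: conn=59 S1=37 S2=37 S3=42 blocked=[]
Op 5: conn=53 S1=37 S2=31 S3=42 blocked=[]
Op 6: conn=53 S1=37 S2=42 S3=42 blocked=[]
Op 7: conn=48 S1=37 S2=42 S3=37 blocked=[]
Op 8: conn=36 S1=25 S2=42 S3=37 blocked=[]
Op 9: conn=29 S1=25 S2=35 S3=37 blocked=[]
Op 10: conn=29 S1=25 S2=35 S3=50 blocked=[]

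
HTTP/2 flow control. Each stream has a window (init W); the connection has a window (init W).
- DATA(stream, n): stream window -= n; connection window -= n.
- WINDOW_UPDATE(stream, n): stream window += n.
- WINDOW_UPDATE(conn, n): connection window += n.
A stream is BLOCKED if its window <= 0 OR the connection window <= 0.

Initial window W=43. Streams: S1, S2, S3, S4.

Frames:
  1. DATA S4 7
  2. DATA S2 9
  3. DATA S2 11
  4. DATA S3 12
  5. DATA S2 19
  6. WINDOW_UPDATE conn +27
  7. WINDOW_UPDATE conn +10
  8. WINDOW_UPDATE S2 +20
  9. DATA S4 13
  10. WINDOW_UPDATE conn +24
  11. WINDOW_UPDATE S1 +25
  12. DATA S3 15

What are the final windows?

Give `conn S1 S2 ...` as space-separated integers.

Answer: 18 68 24 16 23

Derivation:
Op 1: conn=36 S1=43 S2=43 S3=43 S4=36 blocked=[]
Op 2: conn=27 S1=43 S2=34 S3=43 S4=36 blocked=[]
Op 3: conn=16 S1=43 S2=23 S3=43 S4=36 blocked=[]
Op 4: conn=4 S1=43 S2=23 S3=31 S4=36 blocked=[]
Op 5: conn=-15 S1=43 S2=4 S3=31 S4=36 blocked=[1, 2, 3, 4]
Op 6: conn=12 S1=43 S2=4 S3=31 S4=36 blocked=[]
Op 7: conn=22 S1=43 S2=4 S3=31 S4=36 blocked=[]
Op 8: conn=22 S1=43 S2=24 S3=31 S4=36 blocked=[]
Op 9: conn=9 S1=43 S2=24 S3=31 S4=23 blocked=[]
Op 10: conn=33 S1=43 S2=24 S3=31 S4=23 blocked=[]
Op 11: conn=33 S1=68 S2=24 S3=31 S4=23 blocked=[]
Op 12: conn=18 S1=68 S2=24 S3=16 S4=23 blocked=[]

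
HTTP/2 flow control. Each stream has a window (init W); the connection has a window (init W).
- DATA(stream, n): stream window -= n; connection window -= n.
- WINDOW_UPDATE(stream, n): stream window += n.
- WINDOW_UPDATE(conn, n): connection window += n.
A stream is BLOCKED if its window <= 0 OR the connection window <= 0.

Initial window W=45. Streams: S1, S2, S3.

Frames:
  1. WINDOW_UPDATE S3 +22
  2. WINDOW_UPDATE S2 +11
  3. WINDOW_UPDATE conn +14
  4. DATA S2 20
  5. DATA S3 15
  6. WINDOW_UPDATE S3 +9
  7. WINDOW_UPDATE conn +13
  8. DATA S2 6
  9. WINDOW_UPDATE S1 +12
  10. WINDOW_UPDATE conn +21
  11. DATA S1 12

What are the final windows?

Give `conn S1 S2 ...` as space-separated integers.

Op 1: conn=45 S1=45 S2=45 S3=67 blocked=[]
Op 2: conn=45 S1=45 S2=56 S3=67 blocked=[]
Op 3: conn=59 S1=45 S2=56 S3=67 blocked=[]
Op 4: conn=39 S1=45 S2=36 S3=67 blocked=[]
Op 5: conn=24 S1=45 S2=36 S3=52 blocked=[]
Op 6: conn=24 S1=45 S2=36 S3=61 blocked=[]
Op 7: conn=37 S1=45 S2=36 S3=61 blocked=[]
Op 8: conn=31 S1=45 S2=30 S3=61 blocked=[]
Op 9: conn=31 S1=57 S2=30 S3=61 blocked=[]
Op 10: conn=52 S1=57 S2=30 S3=61 blocked=[]
Op 11: conn=40 S1=45 S2=30 S3=61 blocked=[]

Answer: 40 45 30 61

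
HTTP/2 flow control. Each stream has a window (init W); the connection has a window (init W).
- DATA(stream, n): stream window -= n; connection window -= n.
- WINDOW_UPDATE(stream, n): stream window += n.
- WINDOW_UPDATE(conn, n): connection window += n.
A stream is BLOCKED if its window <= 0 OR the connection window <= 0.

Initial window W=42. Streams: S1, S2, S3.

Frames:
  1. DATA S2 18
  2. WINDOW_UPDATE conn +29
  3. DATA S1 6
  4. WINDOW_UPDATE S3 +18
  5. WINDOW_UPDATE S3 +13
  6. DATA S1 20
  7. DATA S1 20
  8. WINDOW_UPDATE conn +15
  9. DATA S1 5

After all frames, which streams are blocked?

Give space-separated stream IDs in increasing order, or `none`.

Answer: S1

Derivation:
Op 1: conn=24 S1=42 S2=24 S3=42 blocked=[]
Op 2: conn=53 S1=42 S2=24 S3=42 blocked=[]
Op 3: conn=47 S1=36 S2=24 S3=42 blocked=[]
Op 4: conn=47 S1=36 S2=24 S3=60 blocked=[]
Op 5: conn=47 S1=36 S2=24 S3=73 blocked=[]
Op 6: conn=27 S1=16 S2=24 S3=73 blocked=[]
Op 7: conn=7 S1=-4 S2=24 S3=73 blocked=[1]
Op 8: conn=22 S1=-4 S2=24 S3=73 blocked=[1]
Op 9: conn=17 S1=-9 S2=24 S3=73 blocked=[1]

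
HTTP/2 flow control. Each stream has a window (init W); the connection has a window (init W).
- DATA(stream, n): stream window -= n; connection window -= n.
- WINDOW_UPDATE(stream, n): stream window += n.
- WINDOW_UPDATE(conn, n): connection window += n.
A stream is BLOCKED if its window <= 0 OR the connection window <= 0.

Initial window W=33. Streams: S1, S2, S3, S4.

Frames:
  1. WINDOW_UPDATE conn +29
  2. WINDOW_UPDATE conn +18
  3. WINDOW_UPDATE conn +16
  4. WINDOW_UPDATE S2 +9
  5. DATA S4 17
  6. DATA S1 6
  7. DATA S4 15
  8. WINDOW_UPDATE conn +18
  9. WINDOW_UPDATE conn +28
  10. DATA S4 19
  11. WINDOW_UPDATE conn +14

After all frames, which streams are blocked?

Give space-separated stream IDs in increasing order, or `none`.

Op 1: conn=62 S1=33 S2=33 S3=33 S4=33 blocked=[]
Op 2: conn=80 S1=33 S2=33 S3=33 S4=33 blocked=[]
Op 3: conn=96 S1=33 S2=33 S3=33 S4=33 blocked=[]
Op 4: conn=96 S1=33 S2=42 S3=33 S4=33 blocked=[]
Op 5: conn=79 S1=33 S2=42 S3=33 S4=16 blocked=[]
Op 6: conn=73 S1=27 S2=42 S3=33 S4=16 blocked=[]
Op 7: conn=58 S1=27 S2=42 S3=33 S4=1 blocked=[]
Op 8: conn=76 S1=27 S2=42 S3=33 S4=1 blocked=[]
Op 9: conn=104 S1=27 S2=42 S3=33 S4=1 blocked=[]
Op 10: conn=85 S1=27 S2=42 S3=33 S4=-18 blocked=[4]
Op 11: conn=99 S1=27 S2=42 S3=33 S4=-18 blocked=[4]

Answer: S4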